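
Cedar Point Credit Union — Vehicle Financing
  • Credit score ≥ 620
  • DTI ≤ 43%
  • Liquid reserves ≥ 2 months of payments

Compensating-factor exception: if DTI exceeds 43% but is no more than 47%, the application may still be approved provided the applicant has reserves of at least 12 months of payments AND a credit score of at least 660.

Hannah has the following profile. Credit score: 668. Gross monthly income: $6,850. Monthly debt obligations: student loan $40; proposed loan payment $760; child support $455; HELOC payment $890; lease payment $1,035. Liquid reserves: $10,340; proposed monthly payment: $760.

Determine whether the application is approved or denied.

Approved

Credit score 668 ≥ 620 (meets base)
Total debts = (40 + 760 + 455 + 890 + 1,035) = 3,180. DTI: 3,180 ÷ 6,850 = 46.4%, over the 43% base limit.
Reserves: 10,340 ÷ 760 = 13.6 months (meets 2-month minimum)
46.4% falls in the override range (43%–47%), so the compensating-factor test applies.
Reserves 13.6 ≥ 12 months; credit score 668 ≥ 660.
Both compensating conditions met → exception applies.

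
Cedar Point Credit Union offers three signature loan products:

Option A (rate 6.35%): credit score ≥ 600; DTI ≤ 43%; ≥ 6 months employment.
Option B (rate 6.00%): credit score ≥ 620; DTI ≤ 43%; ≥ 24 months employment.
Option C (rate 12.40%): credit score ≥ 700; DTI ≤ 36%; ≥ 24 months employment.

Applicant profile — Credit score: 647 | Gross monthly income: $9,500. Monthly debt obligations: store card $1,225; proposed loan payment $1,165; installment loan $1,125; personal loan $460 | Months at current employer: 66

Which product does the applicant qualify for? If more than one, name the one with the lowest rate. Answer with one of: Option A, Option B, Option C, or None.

Option B

Total debts = (1,225 + 1,165 + 1,125 + 460) = 3,975; DTI = 3,975/9,500 = 41.8%.
Option A: score 647 ≥ 600; DTI 41.8% ≤ 43%; employment 66 ≥ 6 mo → qualifies.
Option B: score 647 ≥ 620; DTI 41.8% ≤ 43%; employment 66 ≥ 24 mo → qualifies.
Option C: score 647 < 700; DTI 41.8% > 36%; employment 66 ≥ 24 mo → does not qualify.
Qualifying: Option A, Option B. Lowest rate is 6.00% → Option B.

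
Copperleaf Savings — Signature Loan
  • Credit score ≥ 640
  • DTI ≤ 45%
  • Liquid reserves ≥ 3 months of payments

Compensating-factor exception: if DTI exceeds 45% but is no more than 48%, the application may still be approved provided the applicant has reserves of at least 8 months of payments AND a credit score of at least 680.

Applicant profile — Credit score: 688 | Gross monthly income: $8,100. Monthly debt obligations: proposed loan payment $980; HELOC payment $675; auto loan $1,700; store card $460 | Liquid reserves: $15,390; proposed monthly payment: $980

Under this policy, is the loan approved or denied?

Credit score 688 ≥ 640 (meets base)
Total debts = (980 + 675 + 1,700 + 460) = 3,815. DTI = 3,815/8,100 = 47.1% > 45% — standard DTI limit exceeded.
Reserves = 15,390/980 = 15.7 months ≥ 3
47.1% falls in the override range (45%–48%), so the compensating-factor test applies.
Reserves 15.7 ≥ 8 months; credit score 688 ≥ 680.
Both override conditions satisfied; DTI exception granted.

Approved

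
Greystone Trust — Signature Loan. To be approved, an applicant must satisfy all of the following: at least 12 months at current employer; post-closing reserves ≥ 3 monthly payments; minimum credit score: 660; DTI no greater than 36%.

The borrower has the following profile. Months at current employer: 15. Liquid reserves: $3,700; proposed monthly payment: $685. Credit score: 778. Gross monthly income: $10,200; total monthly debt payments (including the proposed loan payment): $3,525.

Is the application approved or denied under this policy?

Employment 15 ≥ 12 months
Reserves = 3,700/685 = 5.4 months ≥ 3
Credit score 778 ≥ 660 (meets)
Debt-to-income = 3,525/10,200 = 34.6% — meets 36% limit
All criteria satisfied.

Approved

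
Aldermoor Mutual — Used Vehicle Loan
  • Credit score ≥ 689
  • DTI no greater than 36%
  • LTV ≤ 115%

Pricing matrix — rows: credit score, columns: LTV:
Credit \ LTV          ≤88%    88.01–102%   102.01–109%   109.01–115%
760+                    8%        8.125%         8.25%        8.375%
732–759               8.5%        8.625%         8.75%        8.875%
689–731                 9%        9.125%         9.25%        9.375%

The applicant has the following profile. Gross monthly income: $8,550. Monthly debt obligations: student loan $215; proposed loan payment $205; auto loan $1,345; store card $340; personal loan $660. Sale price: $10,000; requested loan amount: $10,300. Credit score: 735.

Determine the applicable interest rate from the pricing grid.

8.75%

Credit score 735 ≥ 689; Total monthly debts = (215 + 205 + 1,345 + 340 + 660) = 2,765. DTI: 2,765 ÷ 8,550 = 32.3%, within the 36% cap
Loan-to-value = 10,300/10,000 = 103% — pass (115% max)
Credit 735 → row 732–759; LTV 103% → column 102.01–109%. Grid cell → 8.75%.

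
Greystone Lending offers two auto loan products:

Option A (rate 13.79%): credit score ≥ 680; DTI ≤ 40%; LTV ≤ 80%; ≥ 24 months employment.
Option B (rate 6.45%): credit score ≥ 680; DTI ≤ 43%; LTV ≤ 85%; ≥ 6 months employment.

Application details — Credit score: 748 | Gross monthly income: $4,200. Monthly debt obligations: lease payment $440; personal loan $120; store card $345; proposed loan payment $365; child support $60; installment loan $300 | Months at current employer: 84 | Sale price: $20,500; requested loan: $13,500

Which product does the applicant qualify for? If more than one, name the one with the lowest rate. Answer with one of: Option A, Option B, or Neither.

Option B

Total debts = (440 + 120 + 345 + 365 + 60 + 300) = 1,630; DTI = 1,630/4,200 = 38.8%.
LTV = 13,500/20,500 = 65.9%.
Option A: score 748 ≥ 680; DTI 38.8% ≤ 40%; LTV 65.9% ≤ 80%; employment 84 ≥ 24 mo → qualifies.
Option B: score 748 ≥ 680; DTI 38.8% ≤ 43%; LTV 65.9% ≤ 85%; employment 84 ≥ 6 mo → qualifies.
Qualifying: Option A, Option B. Lowest rate is 6.45% → Option B.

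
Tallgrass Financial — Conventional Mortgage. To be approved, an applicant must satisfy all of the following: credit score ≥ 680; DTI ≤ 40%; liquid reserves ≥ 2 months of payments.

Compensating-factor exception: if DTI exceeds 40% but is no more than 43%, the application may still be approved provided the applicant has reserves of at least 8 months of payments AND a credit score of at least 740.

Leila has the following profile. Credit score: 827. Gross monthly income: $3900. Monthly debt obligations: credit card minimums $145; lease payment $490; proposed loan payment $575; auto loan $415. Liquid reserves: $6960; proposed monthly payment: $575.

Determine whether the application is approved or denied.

Credit score 827 ≥ 680 (meets base)
Total debts = (145 + 490 + 575 + 415) = 1,625. DTI = 1,625/3,900 = 41.7% > 40% — standard DTI limit exceeded.
Reserves = 6,960/575 = 12.1 months ≥ 2
DTI 41.7% is within the 40%–43% exception band; checking compensating factors.
Reserves 12.1 ≥ 8 months; credit score 827 ≥ 740.
Both compensating conditions met → exception applies.

Approved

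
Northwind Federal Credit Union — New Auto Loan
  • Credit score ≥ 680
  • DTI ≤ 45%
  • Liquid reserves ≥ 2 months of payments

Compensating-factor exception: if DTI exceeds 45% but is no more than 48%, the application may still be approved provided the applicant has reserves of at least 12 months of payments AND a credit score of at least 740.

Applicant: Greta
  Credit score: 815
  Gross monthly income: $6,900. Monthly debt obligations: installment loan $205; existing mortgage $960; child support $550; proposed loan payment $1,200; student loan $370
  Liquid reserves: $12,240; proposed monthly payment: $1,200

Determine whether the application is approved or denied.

Credit score 815 ≥ 680 (meets base)
Total debts = (205 + 960 + 550 + 1,200 + 370) = 3,285. DTI: 3,285 ÷ 6,900 = 47.6%, over the 45% base limit.
Liquid reserves cover 12,240/1,200 = 10.2 months — ≥ 2 required
DTI 47.6% is within the 45%–48% exception band; checking compensating factors.
Override check — reserves: 10.2 mo (short of 12); score: 815 (ok).
Override conditions not both satisfied; exception does not apply.

Denied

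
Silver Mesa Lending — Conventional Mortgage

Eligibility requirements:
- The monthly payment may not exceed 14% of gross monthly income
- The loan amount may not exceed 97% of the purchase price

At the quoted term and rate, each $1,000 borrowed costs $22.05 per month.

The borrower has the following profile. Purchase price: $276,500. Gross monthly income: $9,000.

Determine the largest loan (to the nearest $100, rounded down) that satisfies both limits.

Payment cap: 14% × $9,000 = $1,260/month.
At $22.05 per $1,000, that supports 1,260/22.05 × 1,000 ≈ $57,142 → $57,100.
LTV cap: 97% × $276,500 = $268,205 → $268,200.
Binding constraint: payment-to-income.

$57,100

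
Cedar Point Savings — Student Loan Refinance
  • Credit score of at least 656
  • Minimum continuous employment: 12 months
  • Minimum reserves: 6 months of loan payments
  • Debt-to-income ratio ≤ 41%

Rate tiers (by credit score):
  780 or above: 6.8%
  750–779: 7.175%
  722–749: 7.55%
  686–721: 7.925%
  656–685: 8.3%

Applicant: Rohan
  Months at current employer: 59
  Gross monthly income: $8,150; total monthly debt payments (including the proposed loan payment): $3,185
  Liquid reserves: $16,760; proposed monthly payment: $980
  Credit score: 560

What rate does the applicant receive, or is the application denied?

Denied

Credit score 560 < 656 (below minimum)
Reserves: 16,760 ÷ 980 = 17.1 months (meets 6-month minimum)
Employment 59 ≥ 12 months
DTI = 3,185/8,150 = 39.1% ≤ 41%
Not all requirements met → denied.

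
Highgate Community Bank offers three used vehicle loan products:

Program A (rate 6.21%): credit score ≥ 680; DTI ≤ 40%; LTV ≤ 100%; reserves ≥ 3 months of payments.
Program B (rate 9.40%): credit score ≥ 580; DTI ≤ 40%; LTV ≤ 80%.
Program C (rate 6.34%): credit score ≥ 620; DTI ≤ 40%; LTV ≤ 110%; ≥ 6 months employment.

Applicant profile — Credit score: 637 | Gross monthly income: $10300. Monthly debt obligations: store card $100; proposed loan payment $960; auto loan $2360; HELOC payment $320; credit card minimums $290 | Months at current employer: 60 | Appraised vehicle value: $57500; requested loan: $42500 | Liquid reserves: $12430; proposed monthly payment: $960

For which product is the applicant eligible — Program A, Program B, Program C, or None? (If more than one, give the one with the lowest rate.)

Total debts = (100 + 960 + 2,360 + 320 + 290) = 4,030; DTI = 4,030/10,300 = 39.1%.
LTV = 42,500/57,500 = 73.9%.
Reserves = 12,430/960 = 12.9 months.
Program A: score 637 < 680; DTI 39.1% ≤ 40%; LTV 73.9% ≤ 100%; reserves 12.9 ≥ 3 mo → does not qualify.
Program B: score 637 ≥ 580; DTI 39.1% ≤ 40%; LTV 73.9% ≤ 80% → qualifies.
Program C: score 637 ≥ 620; DTI 39.1% ≤ 40%; LTV 73.9% ≤ 110%; employment 60 ≥ 6 mo → qualifies.
Qualifying: Program B, Program C. Lowest rate is 6.34% → Program C.

Program C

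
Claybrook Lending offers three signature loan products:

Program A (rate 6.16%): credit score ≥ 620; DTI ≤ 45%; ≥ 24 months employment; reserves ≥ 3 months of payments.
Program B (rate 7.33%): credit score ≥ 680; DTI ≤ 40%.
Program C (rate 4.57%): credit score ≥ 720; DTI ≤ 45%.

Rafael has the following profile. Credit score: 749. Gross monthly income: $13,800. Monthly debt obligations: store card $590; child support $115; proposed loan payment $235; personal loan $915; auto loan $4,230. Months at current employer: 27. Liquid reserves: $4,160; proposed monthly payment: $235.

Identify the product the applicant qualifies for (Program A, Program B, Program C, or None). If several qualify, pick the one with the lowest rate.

Program C

Total debts = (590 + 115 + 235 + 915 + 4,230) = 6,085; DTI = 6,085/13,800 = 44.1%.
Reserves = 4,160/235 = 17.7 months.
Program A: score 749 ≥ 620; DTI 44.1% ≤ 45%; employment 27 ≥ 24 mo; reserves 17.7 ≥ 3 mo → qualifies.
Program B: score 749 ≥ 680; DTI 44.1% > 40% → does not qualify.
Program C: score 749 ≥ 720; DTI 44.1% ≤ 45% → qualifies.
Qualifying: Program A, Program C. Lowest rate is 4.57% → Program C.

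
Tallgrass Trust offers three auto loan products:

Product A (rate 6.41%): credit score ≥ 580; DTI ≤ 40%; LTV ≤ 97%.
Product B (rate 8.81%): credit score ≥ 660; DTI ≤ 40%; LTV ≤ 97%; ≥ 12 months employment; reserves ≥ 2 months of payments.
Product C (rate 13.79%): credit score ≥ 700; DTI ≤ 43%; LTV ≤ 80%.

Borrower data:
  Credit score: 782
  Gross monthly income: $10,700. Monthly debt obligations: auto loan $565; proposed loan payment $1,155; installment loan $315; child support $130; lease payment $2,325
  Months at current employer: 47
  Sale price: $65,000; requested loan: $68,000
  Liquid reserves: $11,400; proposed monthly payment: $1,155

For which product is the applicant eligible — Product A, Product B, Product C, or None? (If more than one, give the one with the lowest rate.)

None

Total debts = (565 + 1,155 + 315 + 130 + 2,325) = 4,490; DTI = 4,490/10,700 = 42%.
LTV = 68,000/65,000 = 104.6%.
Reserves = 11,400/1,155 = 9.9 months.
Product A: score 782 ≥ 580; DTI 42% > 40%; LTV 104.6% > 97% → does not qualify.
Product B: score 782 ≥ 660; DTI 42% > 40%; LTV 104.6% > 97%; employment 47 ≥ 12 mo; reserves 9.9 ≥ 2 mo → does not qualify.
Product C: score 782 ≥ 700; DTI 42% ≤ 43%; LTV 104.6% > 80% → does not qualify.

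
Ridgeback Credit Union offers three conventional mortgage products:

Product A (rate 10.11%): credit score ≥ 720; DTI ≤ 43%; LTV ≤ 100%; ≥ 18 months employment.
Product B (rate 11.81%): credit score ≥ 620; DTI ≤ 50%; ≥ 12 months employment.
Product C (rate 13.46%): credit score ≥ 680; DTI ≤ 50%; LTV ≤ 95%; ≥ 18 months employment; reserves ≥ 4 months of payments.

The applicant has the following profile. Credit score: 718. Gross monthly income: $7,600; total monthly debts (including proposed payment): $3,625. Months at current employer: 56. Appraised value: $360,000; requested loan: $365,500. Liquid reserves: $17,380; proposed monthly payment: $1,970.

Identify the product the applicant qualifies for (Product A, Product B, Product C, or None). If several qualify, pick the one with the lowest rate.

Product B

DTI = 3,625/7,600 = 47.7%.
LTV = 365,500/360,000 = 101.5%.
Reserves = 17,380/1,970 = 8.8 months.
Product A: score 718 < 720; DTI 47.7% > 43%; LTV 101.5% > 100%; employment 56 ≥ 18 mo → does not qualify.
Product B: score 718 ≥ 620; DTI 47.7% ≤ 50%; employment 56 ≥ 12 mo → qualifies.
Product C: score 718 ≥ 680; DTI 47.7% ≤ 50%; LTV 101.5% > 95%; employment 56 ≥ 18 mo; reserves 8.8 ≥ 4 mo → does not qualify.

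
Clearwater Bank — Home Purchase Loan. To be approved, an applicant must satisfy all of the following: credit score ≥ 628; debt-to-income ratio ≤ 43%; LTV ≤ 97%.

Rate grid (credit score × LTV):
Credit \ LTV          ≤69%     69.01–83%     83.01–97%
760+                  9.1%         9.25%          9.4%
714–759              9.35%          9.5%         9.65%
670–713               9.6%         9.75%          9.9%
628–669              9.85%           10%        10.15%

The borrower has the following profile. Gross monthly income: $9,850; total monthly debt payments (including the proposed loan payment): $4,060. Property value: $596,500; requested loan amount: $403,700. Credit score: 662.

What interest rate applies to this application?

9.85%

Credit score 662 ≥ 628; DTI = 4,060/9,850 = 41.2% ≤ 43%
LTV: 403,700 ÷ 596,500 = 67.7%, within 97% cap
Credit 662 → row 628–669; LTV 67.7% → column ≤69%. Grid cell → 9.85%.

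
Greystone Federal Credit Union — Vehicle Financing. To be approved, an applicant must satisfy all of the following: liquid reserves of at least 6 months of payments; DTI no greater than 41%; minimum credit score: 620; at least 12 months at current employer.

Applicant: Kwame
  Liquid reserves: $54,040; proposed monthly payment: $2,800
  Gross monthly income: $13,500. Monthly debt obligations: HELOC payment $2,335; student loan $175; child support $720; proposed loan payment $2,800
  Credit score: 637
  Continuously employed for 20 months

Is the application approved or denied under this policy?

Reserves = 54,040/2,800 = 19.3 months ≥ 6
Total monthly debts = (2,335 + 175 + 720 + 2,800) = 6,030. Debt-to-income = 6,030/13,500 = 44.7% — over 41% limit
Credit score 637 ≥ 620 (meets)
Employment 20 ≥ 12 months
Fails on DTI.

Denied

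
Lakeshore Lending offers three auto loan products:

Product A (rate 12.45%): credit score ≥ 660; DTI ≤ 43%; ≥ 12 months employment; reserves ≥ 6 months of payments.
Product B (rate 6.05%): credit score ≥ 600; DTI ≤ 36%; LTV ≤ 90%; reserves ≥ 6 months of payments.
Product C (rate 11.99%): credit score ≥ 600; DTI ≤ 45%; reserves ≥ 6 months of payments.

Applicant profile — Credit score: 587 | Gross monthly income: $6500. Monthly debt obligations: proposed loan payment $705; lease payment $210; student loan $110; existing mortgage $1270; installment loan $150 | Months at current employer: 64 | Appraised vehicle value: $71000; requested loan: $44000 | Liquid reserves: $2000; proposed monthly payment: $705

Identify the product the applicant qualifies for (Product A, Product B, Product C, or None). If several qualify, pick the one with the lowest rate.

Total debts = (705 + 210 + 110 + 1,270 + 150) = 2,445; DTI = 2,445/6,500 = 37.6%.
LTV = 44,000/71,000 = 62%.
Reserves = 2,000/705 = 2.8 months.
Product A: score 587 < 660; DTI 37.6% ≤ 43%; employment 64 ≥ 12 mo; reserves 2.8 < 6 mo → does not qualify.
Product B: score 587 < 600; DTI 37.6% > 36%; LTV 62% ≤ 90%; reserves 2.8 < 6 mo → does not qualify.
Product C: score 587 < 600; DTI 37.6% ≤ 45%; reserves 2.8 < 6 mo → does not qualify.

None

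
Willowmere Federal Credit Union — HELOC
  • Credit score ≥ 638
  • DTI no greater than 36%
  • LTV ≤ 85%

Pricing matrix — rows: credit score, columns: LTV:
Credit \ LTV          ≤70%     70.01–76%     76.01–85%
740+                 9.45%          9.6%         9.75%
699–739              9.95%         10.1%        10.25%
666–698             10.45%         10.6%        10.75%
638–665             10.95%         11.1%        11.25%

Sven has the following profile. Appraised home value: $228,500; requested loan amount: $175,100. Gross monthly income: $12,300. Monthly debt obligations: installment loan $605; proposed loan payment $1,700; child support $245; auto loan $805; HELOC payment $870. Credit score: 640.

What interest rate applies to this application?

Credit score 640 ≥ 638; Total monthly debts = (605 + 1,700 + 245 + 805 + 870) = 4,225. DTI: 4,225 ÷ 12,300 = 34.3%, within the 36% cap
LTV = 175,100/228,500 = 76.6% ≤ 85%
Credit 640 → row 638–665; LTV 76.6% → column 76.01–85%. Grid cell → 11.25%.

11.25%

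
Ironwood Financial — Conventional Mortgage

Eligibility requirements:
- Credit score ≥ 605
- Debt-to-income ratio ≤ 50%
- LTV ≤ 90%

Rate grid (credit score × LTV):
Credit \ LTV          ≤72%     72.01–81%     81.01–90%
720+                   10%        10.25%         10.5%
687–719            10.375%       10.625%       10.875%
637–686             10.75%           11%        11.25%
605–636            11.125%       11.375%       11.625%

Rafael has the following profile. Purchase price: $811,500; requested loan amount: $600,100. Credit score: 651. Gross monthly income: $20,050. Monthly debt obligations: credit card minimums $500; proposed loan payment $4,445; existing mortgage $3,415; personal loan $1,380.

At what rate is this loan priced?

11%

Credit score 651 ≥ 605; Total monthly debts = (500 + 4,445 + 3,415 + 1,380) = 9,740. Debt-to-income = 9,740/20,050 = 48.6% — meets 50% limit
LTV = 600,100/811,500 = 73.9% ≤ 90%
Credit 651 → row 637–686; LTV 73.9% → column 72.01–81%. Grid cell → 11%.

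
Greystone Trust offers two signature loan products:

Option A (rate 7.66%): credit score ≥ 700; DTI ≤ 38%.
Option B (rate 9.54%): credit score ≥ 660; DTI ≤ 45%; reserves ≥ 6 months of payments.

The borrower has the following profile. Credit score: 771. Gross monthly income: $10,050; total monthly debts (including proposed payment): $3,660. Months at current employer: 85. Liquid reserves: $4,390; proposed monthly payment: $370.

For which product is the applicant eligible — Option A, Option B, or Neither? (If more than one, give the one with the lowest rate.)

Option A

DTI = 3,660/10,050 = 36.4%.
Reserves = 4,390/370 = 11.9 months.
Option A: score 771 ≥ 700; DTI 36.4% ≤ 38% → qualifies.
Option B: score 771 ≥ 660; DTI 36.4% ≤ 45%; reserves 11.9 ≥ 6 mo → qualifies.
Qualifying: Option A, Option B. Lowest rate is 7.66% → Option A.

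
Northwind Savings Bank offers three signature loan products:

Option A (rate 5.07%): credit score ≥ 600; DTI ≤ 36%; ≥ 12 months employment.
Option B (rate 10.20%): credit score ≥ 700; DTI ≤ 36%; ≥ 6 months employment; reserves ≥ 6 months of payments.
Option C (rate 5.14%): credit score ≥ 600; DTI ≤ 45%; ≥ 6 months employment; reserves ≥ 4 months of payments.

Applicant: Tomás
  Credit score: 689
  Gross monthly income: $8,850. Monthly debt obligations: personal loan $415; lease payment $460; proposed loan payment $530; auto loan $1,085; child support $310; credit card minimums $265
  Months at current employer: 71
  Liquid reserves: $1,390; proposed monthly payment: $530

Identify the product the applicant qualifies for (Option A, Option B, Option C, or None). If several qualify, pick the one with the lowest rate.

Total debts = (415 + 460 + 530 + 1,085 + 310 + 265) = 3,065; DTI = 3,065/8,850 = 34.6%.
Reserves = 1,390/530 = 2.6 months.
Option A: score 689 ≥ 600; DTI 34.6% ≤ 36%; employment 71 ≥ 12 mo → qualifies.
Option B: score 689 < 700; DTI 34.6% ≤ 36%; employment 71 ≥ 6 mo; reserves 2.6 < 6 mo → does not qualify.
Option C: score 689 ≥ 600; DTI 34.6% ≤ 45%; employment 71 ≥ 6 mo; reserves 2.6 < 4 mo → does not qualify.

Option A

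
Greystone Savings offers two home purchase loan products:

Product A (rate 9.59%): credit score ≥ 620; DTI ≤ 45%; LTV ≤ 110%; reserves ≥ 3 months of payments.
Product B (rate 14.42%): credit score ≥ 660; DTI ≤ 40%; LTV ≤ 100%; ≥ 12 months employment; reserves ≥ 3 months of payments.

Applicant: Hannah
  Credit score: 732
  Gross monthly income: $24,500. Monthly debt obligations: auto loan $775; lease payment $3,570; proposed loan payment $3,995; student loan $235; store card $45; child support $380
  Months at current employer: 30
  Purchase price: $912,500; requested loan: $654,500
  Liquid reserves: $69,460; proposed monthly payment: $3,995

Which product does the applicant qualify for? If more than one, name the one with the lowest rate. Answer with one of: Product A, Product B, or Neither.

Total debts = (775 + 3,570 + 3,995 + 235 + 45 + 380) = 9,000; DTI = 9,000/24,500 = 36.7%.
LTV = 654,500/912,500 = 71.7%.
Reserves = 69,460/3,995 = 17.4 months.
Product A: score 732 ≥ 620; DTI 36.7% ≤ 45%; LTV 71.7% ≤ 110%; reserves 17.4 ≥ 3 mo → qualifies.
Product B: score 732 ≥ 660; DTI 36.7% ≤ 40%; LTV 71.7% ≤ 100%; employment 30 ≥ 12 mo; reserves 17.4 ≥ 3 mo → qualifies.
Qualifying: Product A, Product B. Lowest rate is 9.59% → Product A.

Product A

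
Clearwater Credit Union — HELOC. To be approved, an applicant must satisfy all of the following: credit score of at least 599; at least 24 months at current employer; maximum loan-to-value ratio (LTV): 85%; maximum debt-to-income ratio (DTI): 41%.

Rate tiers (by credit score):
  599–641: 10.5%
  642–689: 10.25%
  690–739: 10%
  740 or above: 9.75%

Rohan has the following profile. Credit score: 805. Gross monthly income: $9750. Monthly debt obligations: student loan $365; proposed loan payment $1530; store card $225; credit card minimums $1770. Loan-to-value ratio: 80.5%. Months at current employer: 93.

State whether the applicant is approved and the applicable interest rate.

Credit score 805 ≥ 599 (meets minimum)
LTV 80.5% — within 85%
Employment 93 ≥ 24 months
Total monthly debts = (365 + 1,530 + 225 + 1,770) = 3,890. DTI: 3,890 ÷ 9,750 = 39.9%, within the 41% cap
All requirements met. Score 805 falls in the 740 or above tier → 9.75%.

Approved at 9.75%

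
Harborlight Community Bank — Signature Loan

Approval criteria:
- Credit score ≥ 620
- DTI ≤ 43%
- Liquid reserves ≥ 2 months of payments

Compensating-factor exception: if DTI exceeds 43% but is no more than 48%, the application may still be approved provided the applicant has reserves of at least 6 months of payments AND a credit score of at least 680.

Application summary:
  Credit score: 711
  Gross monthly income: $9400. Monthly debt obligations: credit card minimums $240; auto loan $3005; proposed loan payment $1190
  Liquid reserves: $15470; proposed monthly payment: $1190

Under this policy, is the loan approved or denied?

Approved

Credit score 711 ≥ 620 (meets base)
Total debts = (240 + 3,005 + 1,190) = 4,435. DTI: 4,435 ÷ 9,400 = 47.2%, over the 43% base limit.
Liquid reserves cover 15,470/1,190 = 13.0 months — ≥ 2 required
DTI 47.2% is within the 43%–48% exception band; checking compensating factors.
Override check — reserves: 13.0 mo (ok); score: 711 (ok).
Both override conditions satisfied; DTI exception granted.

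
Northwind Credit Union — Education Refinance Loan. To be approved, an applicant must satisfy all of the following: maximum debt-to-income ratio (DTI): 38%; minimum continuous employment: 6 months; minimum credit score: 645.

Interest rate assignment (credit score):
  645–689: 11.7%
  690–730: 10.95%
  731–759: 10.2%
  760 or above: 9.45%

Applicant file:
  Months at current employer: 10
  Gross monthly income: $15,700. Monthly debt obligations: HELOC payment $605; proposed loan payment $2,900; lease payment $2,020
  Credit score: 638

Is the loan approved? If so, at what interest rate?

Credit score 638 < 645 (below minimum)
Employment 10 ≥ 6 months
Total monthly debts = (605 + 2,900 + 2,020) = 5,525. DTI: 5,525 ÷ 15,700 = 35.2%, within the 38% cap
Not all requirements met → denied.

Denied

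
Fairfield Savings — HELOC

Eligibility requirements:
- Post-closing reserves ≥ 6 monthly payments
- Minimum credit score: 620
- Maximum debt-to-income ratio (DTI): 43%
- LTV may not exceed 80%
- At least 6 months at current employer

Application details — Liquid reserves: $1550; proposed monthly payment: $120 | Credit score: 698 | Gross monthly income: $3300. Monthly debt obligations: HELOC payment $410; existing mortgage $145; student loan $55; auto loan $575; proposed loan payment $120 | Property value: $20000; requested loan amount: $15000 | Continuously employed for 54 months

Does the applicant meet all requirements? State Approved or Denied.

Reserves: 1,550 ÷ 120 = 12.9 months (meets 6-month minimum)
Credit score 698 ≥ 620 (meets)
Total monthly debts = (410 + 145 + 55 + 575 + 120) = 1,305. DTI = 1,305/3,300 = 39.5% ≤ 43%
Loan-to-value = 15,000/20,000 = 75% — pass (80% max)
Employment 54 ≥ 6 months
All criteria satisfied.

Approved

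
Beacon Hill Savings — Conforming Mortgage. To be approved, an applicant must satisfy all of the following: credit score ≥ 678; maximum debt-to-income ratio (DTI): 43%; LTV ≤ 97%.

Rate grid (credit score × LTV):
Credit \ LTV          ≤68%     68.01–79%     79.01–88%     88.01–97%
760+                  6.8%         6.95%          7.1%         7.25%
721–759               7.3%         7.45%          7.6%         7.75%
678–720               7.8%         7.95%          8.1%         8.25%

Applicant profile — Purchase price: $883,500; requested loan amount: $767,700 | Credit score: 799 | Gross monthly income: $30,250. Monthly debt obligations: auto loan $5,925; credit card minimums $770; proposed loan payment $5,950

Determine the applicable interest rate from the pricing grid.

7.1%

Credit score 799 ≥ 678; Total monthly debts = (5,925 + 770 + 5,950) = 12,645. Debt-to-income = 12,645/30,250 = 41.8% — meets 43% limit
Loan-to-value = 767,700/883,500 = 86.9% — pass (97% max)
Score 799 is in the 760+ band; LTV 86.9% is in the 79.01–88% band → 7.1%.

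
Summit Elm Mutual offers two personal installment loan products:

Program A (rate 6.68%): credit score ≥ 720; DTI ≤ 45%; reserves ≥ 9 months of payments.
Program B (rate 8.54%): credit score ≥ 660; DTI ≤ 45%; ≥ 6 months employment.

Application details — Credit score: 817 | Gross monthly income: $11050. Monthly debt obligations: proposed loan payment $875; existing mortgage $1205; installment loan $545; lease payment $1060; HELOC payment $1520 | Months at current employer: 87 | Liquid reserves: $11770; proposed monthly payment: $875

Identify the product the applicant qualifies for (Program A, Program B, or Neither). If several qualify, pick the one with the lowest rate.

Neither

Total debts = (875 + 1,205 + 545 + 1,060 + 1,520) = 5,205; DTI = 5,205/11,050 = 47.1%.
Reserves = 11,770/875 = 13.5 months.
Program A: score 817 ≥ 720; DTI 47.1% > 45%; reserves 13.5 ≥ 9 mo → does not qualify.
Program B: score 817 ≥ 660; DTI 47.1% > 45%; employment 87 ≥ 6 mo → does not qualify.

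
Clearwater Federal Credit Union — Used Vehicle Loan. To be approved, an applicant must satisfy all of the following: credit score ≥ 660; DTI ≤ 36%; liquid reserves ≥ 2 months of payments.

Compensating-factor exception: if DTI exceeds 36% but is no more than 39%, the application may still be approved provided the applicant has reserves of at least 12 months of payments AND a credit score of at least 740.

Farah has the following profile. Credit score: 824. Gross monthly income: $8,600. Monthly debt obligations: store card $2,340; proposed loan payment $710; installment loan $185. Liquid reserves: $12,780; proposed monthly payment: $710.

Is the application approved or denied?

Approved

Credit score 824 ≥ 660 (meets base)
Total debts = (2,340 + 710 + 185) = 3,235. DTI: 3,235 ÷ 8,600 = 37.6%, over the 36% base limit.
Reserves: 12,780 ÷ 710 = 18.0 months (meets 2-month minimum)
DTI 37.6% is within the 36%–39% exception band; checking compensating factors.
Override check — reserves: 18.0 mo (ok); score: 824 (ok).
Both override conditions satisfied; DTI exception granted.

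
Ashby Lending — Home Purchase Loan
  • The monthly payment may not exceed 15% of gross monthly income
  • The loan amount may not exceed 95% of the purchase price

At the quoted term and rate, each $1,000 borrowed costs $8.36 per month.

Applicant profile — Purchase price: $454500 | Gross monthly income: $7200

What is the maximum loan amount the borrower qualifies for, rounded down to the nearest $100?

$129,100

Payment cap: 15% × $7,200 = $1,080/month.
At $8.36 per $1,000, that supports 1,080/8.36 × 1,000 ≈ $129,186 → $129,100.
LTV cap: 95% × $454,500 = $431,775 → $431,700.
Binding constraint: payment-to-income.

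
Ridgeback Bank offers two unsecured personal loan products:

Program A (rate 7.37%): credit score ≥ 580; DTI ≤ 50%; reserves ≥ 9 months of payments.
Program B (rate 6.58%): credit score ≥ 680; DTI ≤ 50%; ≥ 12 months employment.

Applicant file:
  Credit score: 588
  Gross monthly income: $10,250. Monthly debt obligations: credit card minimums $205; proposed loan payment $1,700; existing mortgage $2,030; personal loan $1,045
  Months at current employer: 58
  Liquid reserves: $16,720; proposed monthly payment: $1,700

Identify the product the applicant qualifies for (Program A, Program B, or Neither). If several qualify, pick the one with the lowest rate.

Program A

Total debts = (205 + 1,700 + 2,030 + 1,045) = 4,980; DTI = 4,980/10,250 = 48.6%.
Reserves = 16,720/1,700 = 9.8 months.
Program A: score 588 ≥ 580; DTI 48.6% ≤ 50%; reserves 9.8 ≥ 9 mo → qualifies.
Program B: score 588 < 680; DTI 48.6% ≤ 50%; employment 58 ≥ 12 mo → does not qualify.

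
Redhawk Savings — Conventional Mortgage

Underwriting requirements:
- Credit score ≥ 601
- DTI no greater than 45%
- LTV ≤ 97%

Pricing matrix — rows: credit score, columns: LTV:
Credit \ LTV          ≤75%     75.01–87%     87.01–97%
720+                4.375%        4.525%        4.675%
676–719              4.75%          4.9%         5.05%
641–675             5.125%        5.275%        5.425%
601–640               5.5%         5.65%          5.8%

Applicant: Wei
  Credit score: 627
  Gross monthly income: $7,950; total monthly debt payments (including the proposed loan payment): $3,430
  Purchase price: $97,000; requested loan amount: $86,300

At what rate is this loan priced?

5.8%

Credit score 627 ≥ 601; DTI: 3,430 ÷ 7,950 = 43.1%, within the 45% cap
LTV: 86,300 ÷ 97,000 = 89%, within 97% cap
Row: 627 falls in 601–640. Column: 89% falls in 87.01–97%. Rate = 5.8%.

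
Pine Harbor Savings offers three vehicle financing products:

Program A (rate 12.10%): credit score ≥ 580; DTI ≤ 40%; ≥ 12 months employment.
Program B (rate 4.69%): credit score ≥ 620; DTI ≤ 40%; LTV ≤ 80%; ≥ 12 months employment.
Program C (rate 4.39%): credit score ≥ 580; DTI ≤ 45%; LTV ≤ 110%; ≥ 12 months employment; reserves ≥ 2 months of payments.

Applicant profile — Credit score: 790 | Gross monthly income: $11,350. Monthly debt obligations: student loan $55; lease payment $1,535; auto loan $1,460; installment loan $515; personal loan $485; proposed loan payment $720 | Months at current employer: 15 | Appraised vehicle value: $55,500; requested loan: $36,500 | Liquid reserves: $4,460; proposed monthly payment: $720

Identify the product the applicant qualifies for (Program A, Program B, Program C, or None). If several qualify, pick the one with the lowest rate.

Program C

Total debts = (55 + 1,535 + 1,460 + 515 + 485 + 720) = 4,770; DTI = 4,770/11,350 = 42%.
LTV = 36,500/55,500 = 65.8%.
Reserves = 4,460/720 = 6.2 months.
Program A: score 790 ≥ 580; DTI 42% > 40%; employment 15 ≥ 12 mo → does not qualify.
Program B: score 790 ≥ 620; DTI 42% > 40%; LTV 65.8% ≤ 80%; employment 15 ≥ 12 mo → does not qualify.
Program C: score 790 ≥ 580; DTI 42% ≤ 45%; LTV 65.8% ≤ 110%; employment 15 ≥ 12 mo; reserves 6.2 ≥ 2 mo → qualifies.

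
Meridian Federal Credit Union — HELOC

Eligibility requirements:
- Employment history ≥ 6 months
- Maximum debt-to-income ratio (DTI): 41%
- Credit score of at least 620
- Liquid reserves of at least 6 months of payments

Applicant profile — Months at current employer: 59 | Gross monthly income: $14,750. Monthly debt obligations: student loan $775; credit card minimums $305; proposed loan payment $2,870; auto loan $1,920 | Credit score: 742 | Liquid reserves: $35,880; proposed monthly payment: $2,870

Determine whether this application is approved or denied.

Employment 59 ≥ 6 months
Total monthly debts = (775 + 305 + 2,870 + 1,920) = 5,870. DTI: 5,870 ÷ 14,750 = 39.8%, within the 41% cap
Credit score 742 ≥ 620 (meets)
Reserves = 35,880/2,870 = 12.5 months ≥ 6
All criteria satisfied.

Approved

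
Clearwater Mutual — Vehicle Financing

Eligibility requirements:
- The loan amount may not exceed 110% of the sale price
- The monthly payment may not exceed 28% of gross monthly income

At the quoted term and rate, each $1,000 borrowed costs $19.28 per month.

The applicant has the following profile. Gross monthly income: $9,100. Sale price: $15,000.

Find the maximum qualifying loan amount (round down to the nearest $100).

Payment cap: 28% × $9,100 = $2,548/month.
At $19.28 per $1,000, that supports 2,548/19.28 × 1,000 ≈ $132,157 → $132,100.
LTV cap: 110% × $15,000 = $16,500 → $16,500.
Binding constraint: loan-to-value.

$16,500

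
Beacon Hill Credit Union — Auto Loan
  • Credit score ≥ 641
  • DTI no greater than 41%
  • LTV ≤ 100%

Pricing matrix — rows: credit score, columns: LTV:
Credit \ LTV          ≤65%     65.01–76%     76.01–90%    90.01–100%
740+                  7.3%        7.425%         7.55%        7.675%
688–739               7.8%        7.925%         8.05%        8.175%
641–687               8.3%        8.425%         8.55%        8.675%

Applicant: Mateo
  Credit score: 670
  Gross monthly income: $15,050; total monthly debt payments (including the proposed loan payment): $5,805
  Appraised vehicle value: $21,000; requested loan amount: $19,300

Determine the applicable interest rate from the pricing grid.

Credit score 670 ≥ 641; Debt-to-income = 5,805/15,050 = 38.6% — meets 41% limit
Loan-to-value = 19,300/21,000 = 91.9% — pass (100% max)
Credit 670 → row 641–687; LTV 91.9% → column 90.01–100%. Grid cell → 8.675%.

8.675%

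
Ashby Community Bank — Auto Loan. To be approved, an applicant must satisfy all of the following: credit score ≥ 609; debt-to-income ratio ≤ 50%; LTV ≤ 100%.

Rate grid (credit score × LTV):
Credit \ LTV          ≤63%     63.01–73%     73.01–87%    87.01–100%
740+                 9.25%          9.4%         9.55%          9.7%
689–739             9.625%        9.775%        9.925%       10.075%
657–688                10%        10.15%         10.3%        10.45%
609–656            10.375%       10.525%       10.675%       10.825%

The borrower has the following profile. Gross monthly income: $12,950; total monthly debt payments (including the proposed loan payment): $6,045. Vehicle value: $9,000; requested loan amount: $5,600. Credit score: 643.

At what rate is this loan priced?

Credit score 643 ≥ 609; DTI: 6,045 ÷ 12,950 = 46.7%, within the 50% cap
LTV: 5,600 ÷ 9,000 = 62.2%, within 100% cap
Score 643 is in the 609–656 band; LTV 62.2% is in the ≤63% band → 10.375%.

10.375%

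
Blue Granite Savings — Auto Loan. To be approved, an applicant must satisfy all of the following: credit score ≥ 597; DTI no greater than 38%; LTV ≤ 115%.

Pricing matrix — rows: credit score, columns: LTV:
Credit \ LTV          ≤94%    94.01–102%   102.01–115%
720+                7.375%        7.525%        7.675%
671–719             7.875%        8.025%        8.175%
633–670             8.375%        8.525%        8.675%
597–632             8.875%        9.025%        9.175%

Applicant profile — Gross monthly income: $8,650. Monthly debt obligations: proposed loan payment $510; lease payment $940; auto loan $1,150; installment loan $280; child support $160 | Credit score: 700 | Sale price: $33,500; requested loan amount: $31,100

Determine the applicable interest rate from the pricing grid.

7.875%

Credit score 700 ≥ 597; Total monthly debts = (510 + 940 + 1,150 + 280 + 160) = 3,040. DTI: 3,040 ÷ 8,650 = 35.1%, within the 38% cap
Loan-to-value = 31,100/33,500 = 92.8% — pass (115% max)
Credit 700 → row 671–719; LTV 92.8% → column ≤94%. Grid cell → 7.875%.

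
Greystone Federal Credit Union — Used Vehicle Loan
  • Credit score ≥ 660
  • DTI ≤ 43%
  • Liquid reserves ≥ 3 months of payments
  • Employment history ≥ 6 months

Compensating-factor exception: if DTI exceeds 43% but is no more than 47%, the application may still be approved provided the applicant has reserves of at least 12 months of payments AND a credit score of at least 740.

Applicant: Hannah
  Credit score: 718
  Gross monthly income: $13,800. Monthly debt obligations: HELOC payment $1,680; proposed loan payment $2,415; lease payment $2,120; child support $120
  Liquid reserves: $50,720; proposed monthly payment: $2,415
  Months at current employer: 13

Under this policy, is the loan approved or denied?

Denied

Credit score 718 ≥ 660 (meets base)
Total debts = (1,680 + 2,415 + 2,120 + 120) = 6,335. DTI: 6,335 ÷ 13,800 = 45.9%, over the 43% base limit.
Reserves = 50,720/2,415 = 21.0 months ≥ 3
Employment 13 ≥ 6 months
45.9% falls in the override range (43%–47%), so the compensating-factor test applies.
Override check — reserves: 21.0 mo (ok); score: 718 (below 740).
Compensating-factor requirement not fully met.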